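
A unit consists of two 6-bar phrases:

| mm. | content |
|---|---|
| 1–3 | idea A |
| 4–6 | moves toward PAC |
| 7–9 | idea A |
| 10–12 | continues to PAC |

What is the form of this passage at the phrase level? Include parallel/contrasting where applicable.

repeated phrase

Both phrases have the same opening (A) and the same cadence (perfect authentic cadence): the second is a restatement, not a consequent, so this is a repeated phrase rather than a period.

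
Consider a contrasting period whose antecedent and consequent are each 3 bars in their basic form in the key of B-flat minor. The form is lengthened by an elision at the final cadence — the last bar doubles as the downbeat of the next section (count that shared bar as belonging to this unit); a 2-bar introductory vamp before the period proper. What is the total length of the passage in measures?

8 measures

Basic contrasting period: 3 + 3 = 6 bars.
6 (basic form) + 2 (introduction) = 8.
The elision shares a bar with the next section but does not change this unit's count.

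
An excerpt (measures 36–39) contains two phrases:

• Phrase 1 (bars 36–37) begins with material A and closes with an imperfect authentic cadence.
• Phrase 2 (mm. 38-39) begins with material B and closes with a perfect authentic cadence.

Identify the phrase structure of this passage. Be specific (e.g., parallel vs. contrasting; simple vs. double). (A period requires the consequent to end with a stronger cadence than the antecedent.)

Phrase 1 ends with an imperfect authentic cadence (weaker) and phrase 2 with a perfect authentic cadence (stronger): antecedent + consequent = a period.
The two phrases open with different material (A / B), so the period is contrasting.

contrasting period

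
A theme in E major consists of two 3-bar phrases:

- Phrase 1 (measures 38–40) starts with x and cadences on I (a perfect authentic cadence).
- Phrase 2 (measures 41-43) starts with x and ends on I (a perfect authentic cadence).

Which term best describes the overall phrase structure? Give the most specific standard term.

Both phrases have the same opening (x) and the same cadence (perfect authentic cadence): the second is a restatement, not a consequent, so this is a repeated phrase rather than a period.

repeated phrase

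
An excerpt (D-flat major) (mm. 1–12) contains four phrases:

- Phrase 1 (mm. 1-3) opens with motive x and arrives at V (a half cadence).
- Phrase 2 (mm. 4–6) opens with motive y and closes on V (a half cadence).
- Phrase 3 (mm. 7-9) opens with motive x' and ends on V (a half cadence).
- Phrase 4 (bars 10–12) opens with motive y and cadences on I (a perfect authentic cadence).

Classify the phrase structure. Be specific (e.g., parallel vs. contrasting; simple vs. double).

Four phrases in two halves: the first half (mm. 1–6) ends with a half cadence, the second (mm. 7–12) with a perfect authentic cadence — a large antecedent–consequent pair, i.e. a double period.
Phrase 3 begins with the same material as phrase 1, making it parallel.

parallel double period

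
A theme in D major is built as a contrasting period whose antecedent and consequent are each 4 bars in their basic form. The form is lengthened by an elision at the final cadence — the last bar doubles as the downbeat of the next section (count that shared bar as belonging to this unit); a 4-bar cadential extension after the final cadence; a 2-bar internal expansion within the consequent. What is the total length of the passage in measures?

14 measures

Basic contrasting period: 4 + 4 = 8 bars.
8 (basic form) + 4 (cadential extension) + 2 (internal expansion) = 14.
The elision shares a bar with the next section but does not change this unit's count.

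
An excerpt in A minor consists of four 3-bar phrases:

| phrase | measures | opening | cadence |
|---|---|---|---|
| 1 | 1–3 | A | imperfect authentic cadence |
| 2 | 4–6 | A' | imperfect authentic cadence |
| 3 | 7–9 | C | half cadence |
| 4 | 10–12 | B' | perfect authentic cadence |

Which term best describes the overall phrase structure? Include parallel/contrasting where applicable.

Four phrases in two halves: the first half (measures 1–6) ends with an imperfect authentic cadence, the second (measures 7–12) with a perfect authentic cadence — a large antecedent–consequent pair, i.e. a double period.
Phrase 3 begins with different material from phrase 1, making it contrasting.

contrasting double period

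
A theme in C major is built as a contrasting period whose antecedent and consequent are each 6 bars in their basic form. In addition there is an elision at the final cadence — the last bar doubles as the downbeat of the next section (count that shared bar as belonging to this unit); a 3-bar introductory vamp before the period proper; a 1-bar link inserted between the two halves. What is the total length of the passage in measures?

Basic contrasting period: 6 + 6 = 12 bars.
12 (basic form) + 3 (introduction) + 1 (link) = 16.
The elision shares a bar with the next section but does not change this unit's count.

16 measures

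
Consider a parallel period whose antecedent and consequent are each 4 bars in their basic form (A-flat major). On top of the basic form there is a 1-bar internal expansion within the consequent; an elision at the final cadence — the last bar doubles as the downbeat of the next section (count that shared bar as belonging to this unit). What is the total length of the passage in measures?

9 measures

Basic parallel period: 4 + 4 = 8 bars.
8 (basic form) + 1 (internal expansion) = 9.
The elision shares a bar with the next section but does not change this unit's count.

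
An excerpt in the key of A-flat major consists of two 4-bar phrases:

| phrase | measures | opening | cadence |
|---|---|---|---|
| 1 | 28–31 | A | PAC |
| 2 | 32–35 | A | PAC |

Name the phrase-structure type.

Both phrases have the same opening (A) and the same cadence (perfect authentic cadence): the second is a restatement, not a consequent, so this is a repeated phrase rather than a period.

repeated phrase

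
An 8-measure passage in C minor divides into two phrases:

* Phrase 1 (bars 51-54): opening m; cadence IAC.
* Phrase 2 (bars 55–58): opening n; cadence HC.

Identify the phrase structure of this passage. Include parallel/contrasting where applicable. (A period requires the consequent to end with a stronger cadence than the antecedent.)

The second phrase closes with a half cadence, which is not stronger than the first phrase's imperfect authentic cadence; without a weak→strong cadential pair there is no antecedent–consequent relationship, so this is a phrase group rather than a period.

phrase group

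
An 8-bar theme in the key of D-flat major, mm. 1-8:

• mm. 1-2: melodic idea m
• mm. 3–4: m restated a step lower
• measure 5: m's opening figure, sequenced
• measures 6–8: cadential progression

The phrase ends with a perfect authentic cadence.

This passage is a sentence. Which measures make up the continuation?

After the presentation (mm. 1–4), the continuation covers the fragmentation through the cadence: mm. 5-8.

measures 5–8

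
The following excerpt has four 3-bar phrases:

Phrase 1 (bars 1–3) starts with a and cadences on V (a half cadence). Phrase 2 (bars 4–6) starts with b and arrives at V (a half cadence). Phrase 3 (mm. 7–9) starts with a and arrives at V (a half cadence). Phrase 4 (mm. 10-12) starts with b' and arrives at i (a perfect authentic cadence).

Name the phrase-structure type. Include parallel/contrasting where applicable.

Four phrases in two halves: the first half (mm. 1–6) ends with a half cadence, the second (measures 7-12) with a perfect authentic cadence — a large antecedent–consequent pair, i.e. a double period.
Phrase 3 begins with the same material as phrase 1, making it parallel.

parallel double period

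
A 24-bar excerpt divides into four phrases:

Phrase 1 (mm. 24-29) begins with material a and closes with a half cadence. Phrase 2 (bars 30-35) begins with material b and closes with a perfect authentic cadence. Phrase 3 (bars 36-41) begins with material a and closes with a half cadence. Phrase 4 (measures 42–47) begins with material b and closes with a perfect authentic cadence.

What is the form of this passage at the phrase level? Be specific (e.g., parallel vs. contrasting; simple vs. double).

repeated period

The cadence pattern HC–PAC–HC–PAC is weak–strong twice, and phrases 3–4 restate phrases 1–2: a period heard twice, not a double period (which would end weakly at phrase 2).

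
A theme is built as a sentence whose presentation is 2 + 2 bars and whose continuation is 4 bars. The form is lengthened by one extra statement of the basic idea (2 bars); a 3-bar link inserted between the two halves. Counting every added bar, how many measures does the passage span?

13 measures

Basic sentence: 2 + 2 + 4 = 8 bars.
8 (basic form) + 2 (extra statement) + 3 (link) = 13.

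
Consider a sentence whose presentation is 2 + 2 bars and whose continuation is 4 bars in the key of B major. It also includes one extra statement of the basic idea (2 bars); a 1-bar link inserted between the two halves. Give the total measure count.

Basic sentence: 2 + 2 + 4 = 8 bars.
8 (basic form) + 2 (extra statement) + 1 (link) = 11.

11 measures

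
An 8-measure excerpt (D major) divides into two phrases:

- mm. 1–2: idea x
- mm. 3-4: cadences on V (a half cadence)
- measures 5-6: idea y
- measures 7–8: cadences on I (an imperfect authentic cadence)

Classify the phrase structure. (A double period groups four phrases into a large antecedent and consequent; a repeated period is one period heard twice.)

Phrase 1 ends with a half cadence (weaker) and phrase 2 with an imperfect authentic cadence (stronger): antecedent + consequent = a period.
The two phrases open with different material (x / y), so the period is contrasting.

contrasting period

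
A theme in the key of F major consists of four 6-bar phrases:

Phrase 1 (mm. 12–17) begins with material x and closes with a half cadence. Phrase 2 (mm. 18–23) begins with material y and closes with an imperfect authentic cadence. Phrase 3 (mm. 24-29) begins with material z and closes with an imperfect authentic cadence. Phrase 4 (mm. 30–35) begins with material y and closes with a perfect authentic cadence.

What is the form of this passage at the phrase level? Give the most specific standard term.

contrasting double period

Four phrases in two halves: the first half (mm. 12-23) ends with an imperfect authentic cadence, the second (measures 24-35) with a perfect authentic cadence — a large antecedent–consequent pair, i.e. a double period.
Phrase 3 begins with different material from phrase 1, making it contrasting.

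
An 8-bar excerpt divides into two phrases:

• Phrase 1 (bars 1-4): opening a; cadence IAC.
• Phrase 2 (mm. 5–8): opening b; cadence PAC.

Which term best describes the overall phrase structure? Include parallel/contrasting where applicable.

contrasting period

Phrase 1 ends with an imperfect authentic cadence (weaker) and phrase 2 with a perfect authentic cadence (stronger): antecedent + consequent = a period.
The two phrases open with different material (a / b), so the period is contrasting.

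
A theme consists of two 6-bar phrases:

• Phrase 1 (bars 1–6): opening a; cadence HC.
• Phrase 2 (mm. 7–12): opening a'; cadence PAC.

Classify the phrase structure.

Phrase 1 ends with a half cadence (weaker) and phrase 2 with a perfect authentic cadence (stronger): antecedent + consequent = a period.
The two phrases open with the same material (a / a'), so the period is parallel.

parallel period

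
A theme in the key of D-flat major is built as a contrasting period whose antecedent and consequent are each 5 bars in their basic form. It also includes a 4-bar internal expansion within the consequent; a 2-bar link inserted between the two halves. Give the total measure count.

Basic contrasting period: 5 + 5 = 10 bars.
10 (basic form) + 4 (internal expansion) + 2 (link) = 16.

16 measures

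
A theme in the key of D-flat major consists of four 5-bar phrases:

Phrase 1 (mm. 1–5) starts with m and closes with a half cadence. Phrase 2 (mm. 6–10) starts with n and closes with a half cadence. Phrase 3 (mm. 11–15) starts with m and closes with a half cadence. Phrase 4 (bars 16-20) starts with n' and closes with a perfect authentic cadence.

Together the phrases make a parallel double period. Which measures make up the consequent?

measures 11–20

In a double period the first pair of phrases (ending half cadence) is the large antecedent and the second pair (ending perfect authentic cadence) is the large consequent; the consequent is measures 11–20.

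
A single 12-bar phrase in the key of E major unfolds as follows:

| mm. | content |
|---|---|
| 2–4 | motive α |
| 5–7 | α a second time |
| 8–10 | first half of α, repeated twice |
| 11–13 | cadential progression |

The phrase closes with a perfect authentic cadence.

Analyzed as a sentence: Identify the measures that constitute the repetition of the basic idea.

measures 5–7

The presentation of a sentence is the basic idea (mm. 2-4) plus its repetition (measures 5–7); the repetition of the basic idea is therefore mm. 5–7.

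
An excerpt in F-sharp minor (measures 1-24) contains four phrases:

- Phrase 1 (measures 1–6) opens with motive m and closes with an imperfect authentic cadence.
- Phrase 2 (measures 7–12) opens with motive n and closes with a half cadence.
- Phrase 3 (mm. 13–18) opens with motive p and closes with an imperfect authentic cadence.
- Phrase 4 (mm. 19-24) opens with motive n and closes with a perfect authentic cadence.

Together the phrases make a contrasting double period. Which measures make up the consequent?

measures 13–24

In a double period the first pair of phrases (ending half cadence) is the large antecedent and the second pair (ending perfect authentic cadence) is the large consequent; the consequent is measures 13–24.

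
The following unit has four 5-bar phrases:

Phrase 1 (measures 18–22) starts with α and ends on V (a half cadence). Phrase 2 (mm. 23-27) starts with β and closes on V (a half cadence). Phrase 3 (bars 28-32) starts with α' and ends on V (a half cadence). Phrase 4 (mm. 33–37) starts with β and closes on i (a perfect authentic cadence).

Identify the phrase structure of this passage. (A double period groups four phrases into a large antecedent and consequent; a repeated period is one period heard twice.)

parallel double period

Four phrases in two halves: the first half (mm. 18-27) ends with a half cadence, the second (mm. 28–37) with a perfect authentic cadence — a large antecedent–consequent pair, i.e. a double period.
Phrase 3 begins with the same material as phrase 1, making it parallel.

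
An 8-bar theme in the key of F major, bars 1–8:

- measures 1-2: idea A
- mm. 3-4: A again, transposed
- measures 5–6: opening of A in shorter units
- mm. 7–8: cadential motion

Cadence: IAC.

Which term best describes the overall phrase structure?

Basic idea (mm. 1-2) + its repetition (mm. 3-4) form the presentation; fragmentation and cadence (measures 5–8) form the continuation — the 8-bar whole is a sentence.

sentence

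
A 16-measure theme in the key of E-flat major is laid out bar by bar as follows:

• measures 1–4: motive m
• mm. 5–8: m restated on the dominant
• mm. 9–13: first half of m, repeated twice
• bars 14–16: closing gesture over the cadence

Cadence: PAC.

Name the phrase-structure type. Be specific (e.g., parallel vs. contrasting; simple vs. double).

Basic idea (measures 1-4) + its repetition (mm. 5-8) form the presentation; fragmentation and cadence (measures 9–16) form the continuation — the 16-bar whole is a sentence.

sentence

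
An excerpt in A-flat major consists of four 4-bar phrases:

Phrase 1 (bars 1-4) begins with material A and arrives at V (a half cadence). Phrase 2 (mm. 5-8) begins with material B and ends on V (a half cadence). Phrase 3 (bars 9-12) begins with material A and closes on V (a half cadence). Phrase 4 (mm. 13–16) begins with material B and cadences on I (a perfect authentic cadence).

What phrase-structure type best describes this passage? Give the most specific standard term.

Four phrases in two halves: the first half (mm. 1–8) ends with a half cadence, the second (mm. 9–16) with a perfect authentic cadence — a large antecedent–consequent pair, i.e. a double period.
Phrase 3 begins with the same material as phrase 1, making it parallel.

parallel double period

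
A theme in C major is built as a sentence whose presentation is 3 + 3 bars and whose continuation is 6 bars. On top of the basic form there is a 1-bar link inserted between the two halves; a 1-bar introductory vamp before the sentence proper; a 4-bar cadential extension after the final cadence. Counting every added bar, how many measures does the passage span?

18 measures

Basic sentence: 3 + 3 + 6 = 12 bars.
12 (basic form) + 1 (link) + 1 (introduction) + 4 (cadential extension) = 18.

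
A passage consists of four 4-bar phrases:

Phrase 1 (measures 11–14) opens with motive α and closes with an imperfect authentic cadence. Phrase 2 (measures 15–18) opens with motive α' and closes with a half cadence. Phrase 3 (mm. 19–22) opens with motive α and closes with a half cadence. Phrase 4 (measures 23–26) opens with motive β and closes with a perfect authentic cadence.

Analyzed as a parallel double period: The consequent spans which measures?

measures 19–26

In a double period the four phrases pair into a large antecedent (phrases 1–2, ending half cadence) and a large consequent (phrases 3–4, ending perfect authentic cadence). The consequent spans measures 19-26.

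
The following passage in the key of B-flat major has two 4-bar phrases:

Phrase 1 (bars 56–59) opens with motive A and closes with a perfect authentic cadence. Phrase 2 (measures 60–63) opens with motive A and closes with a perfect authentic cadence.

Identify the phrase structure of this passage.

Both phrases have the same opening (A) and the same cadence (perfect authentic cadence): the second is a restatement, not a consequent, so this is a repeated phrase rather than a period.

repeated phrase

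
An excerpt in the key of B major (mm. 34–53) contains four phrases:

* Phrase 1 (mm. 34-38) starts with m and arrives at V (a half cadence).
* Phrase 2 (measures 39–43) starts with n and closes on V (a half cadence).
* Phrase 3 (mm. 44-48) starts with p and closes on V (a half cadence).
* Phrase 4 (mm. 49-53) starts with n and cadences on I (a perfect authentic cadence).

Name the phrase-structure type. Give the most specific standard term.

Four phrases in two halves: the first half (mm. 34–43) ends with a half cadence, the second (mm. 44–53) with a perfect authentic cadence — a large antecedent–consequent pair, i.e. a double period.
Phrase 3 begins with different material from phrase 1, making it contrasting.

contrasting double period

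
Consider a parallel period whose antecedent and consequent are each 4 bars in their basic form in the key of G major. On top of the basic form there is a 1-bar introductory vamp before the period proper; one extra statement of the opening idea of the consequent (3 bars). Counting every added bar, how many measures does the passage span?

Basic parallel period: 4 + 4 = 8 bars.
8 (basic form) + 1 (introduction) + 3 (extra statement) = 12.

12 measures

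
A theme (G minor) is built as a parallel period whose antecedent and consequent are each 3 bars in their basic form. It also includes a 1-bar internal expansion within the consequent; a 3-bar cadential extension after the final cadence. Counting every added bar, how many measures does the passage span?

Basic parallel period: 3 + 3 = 6 bars.
6 (basic form) + 1 (internal expansion) + 3 (cadential extension) = 10.

10 measures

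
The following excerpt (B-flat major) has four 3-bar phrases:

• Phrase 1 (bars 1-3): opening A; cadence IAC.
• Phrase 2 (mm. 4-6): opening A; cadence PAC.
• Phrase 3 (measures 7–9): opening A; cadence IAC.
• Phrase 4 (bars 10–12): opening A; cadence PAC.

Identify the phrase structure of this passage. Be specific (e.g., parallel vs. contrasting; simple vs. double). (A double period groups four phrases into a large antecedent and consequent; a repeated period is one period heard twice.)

The cadence pattern IAC–PAC–IAC–PAC is weak–strong twice, and phrases 3–4 restate phrases 1–2: a period heard twice, not a double period (which would end weakly at phrase 2).

repeated period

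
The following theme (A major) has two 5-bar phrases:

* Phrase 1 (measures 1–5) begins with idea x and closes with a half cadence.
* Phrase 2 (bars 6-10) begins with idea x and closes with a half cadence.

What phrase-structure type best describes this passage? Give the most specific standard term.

repeated phrase

Both phrases have the same opening (x) and the same cadence (half cadence): the second is a restatement, not a consequent, so this is a repeated phrase rather than a period.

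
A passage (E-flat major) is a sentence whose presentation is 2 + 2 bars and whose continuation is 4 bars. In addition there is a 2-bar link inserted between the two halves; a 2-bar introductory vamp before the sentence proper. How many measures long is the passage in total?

12 measures

Basic sentence: 2 + 2 + 4 = 8 bars.
8 (basic form) + 2 (link) + 2 (introduction) = 12.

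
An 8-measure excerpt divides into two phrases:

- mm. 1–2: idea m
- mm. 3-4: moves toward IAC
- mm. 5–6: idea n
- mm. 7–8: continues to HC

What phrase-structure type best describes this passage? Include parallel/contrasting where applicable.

The second phrase closes with a half cadence, which is not stronger than the first phrase's imperfect authentic cadence; without a weak→strong cadential pair there is no antecedent–consequent relationship, so this is a phrase group rather than a period.

phrase group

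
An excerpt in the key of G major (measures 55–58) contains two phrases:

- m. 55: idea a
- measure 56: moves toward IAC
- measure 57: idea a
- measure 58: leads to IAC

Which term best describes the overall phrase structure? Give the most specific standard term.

repeated phrase

Both phrases have the same opening (a) and the same cadence (imperfect authentic cadence): the second is a restatement, not a consequent, so this is a repeated phrase rather than a period.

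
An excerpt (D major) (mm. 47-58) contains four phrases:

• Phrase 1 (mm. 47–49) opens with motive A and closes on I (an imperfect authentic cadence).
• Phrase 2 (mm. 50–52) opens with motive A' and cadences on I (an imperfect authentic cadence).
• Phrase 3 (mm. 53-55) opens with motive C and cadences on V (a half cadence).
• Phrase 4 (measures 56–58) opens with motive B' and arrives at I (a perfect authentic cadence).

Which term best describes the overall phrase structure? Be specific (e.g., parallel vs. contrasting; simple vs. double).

contrasting double period

Four phrases in two halves: the first half (measures 47–52) ends with an imperfect authentic cadence, the second (mm. 53–58) with a perfect authentic cadence — a large antecedent–consequent pair, i.e. a double period.
Phrase 3 begins with different material from phrase 1, making it contrasting.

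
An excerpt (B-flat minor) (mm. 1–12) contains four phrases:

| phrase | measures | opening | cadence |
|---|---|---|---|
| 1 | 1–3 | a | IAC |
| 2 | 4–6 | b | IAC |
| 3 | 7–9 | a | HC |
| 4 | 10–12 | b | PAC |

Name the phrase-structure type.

Four phrases in two halves: the first half (measures 1–6) ends with an imperfect authentic cadence, the second (measures 7–12) with a perfect authentic cadence — a large antecedent–consequent pair, i.e. a double period.
Phrase 3 begins with the same material as phrase 1, making it parallel.

parallel double period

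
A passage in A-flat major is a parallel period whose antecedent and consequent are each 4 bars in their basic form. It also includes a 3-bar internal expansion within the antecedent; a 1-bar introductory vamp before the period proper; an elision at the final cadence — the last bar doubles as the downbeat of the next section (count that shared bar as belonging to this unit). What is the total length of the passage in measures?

Basic parallel period: 4 + 4 = 8 bars.
8 (basic form) + 3 (internal expansion) + 1 (introduction) = 12.
The elision shares a bar with the next section but does not change this unit's count.

12 measures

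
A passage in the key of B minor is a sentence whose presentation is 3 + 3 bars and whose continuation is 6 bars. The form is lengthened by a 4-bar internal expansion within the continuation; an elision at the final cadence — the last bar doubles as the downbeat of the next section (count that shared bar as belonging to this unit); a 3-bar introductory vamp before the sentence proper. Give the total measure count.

19 measures

Basic sentence: 3 + 3 + 6 = 12 bars.
12 (basic form) + 4 (internal expansion) + 3 (introduction) = 19.
The elision shares a bar with the next section but does not change this unit's count.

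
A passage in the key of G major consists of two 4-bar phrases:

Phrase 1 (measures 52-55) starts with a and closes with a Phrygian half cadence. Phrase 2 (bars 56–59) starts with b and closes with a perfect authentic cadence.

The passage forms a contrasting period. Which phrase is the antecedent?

phrase 1

The phrase ending with the weaker cadence (Phrygian half cadence) is the antecedent; the one ending more conclusively (perfect authentic cadence) is the consequent. The antecedent is phrase 1.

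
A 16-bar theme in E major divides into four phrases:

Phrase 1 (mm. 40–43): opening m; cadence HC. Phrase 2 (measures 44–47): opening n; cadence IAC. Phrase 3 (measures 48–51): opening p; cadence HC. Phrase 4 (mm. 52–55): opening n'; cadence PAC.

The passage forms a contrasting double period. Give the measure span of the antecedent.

In a double period the first pair of phrases (ending imperfect authentic cadence) is the large antecedent and the second pair (ending perfect authentic cadence) is the large consequent; the antecedent is measures 40–47.

measures 40–47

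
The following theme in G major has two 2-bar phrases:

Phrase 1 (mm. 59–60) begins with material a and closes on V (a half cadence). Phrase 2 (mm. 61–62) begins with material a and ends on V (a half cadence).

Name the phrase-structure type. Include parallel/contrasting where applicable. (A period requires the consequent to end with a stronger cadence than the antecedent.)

repeated phrase

Both phrases have the same opening (a) and the same cadence (half cadence): the second is a restatement, not a consequent, so this is a repeated phrase rather than a period.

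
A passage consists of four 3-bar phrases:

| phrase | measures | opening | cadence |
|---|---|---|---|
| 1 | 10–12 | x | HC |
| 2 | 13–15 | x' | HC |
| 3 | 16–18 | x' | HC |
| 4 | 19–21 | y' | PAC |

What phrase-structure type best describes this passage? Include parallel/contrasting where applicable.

Four phrases in two halves: the first half (bars 10–15) ends with a half cadence, the second (bars 16–21) with a perfect authentic cadence — a large antecedent–consequent pair, i.e. a double period.
Phrase 3 begins with the same material as phrase 1, making it parallel.

parallel double period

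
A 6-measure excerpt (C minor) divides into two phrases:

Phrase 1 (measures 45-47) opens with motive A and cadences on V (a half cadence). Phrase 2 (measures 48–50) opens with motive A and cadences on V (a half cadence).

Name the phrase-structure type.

Both phrases have the same opening (A) and the same cadence (half cadence): the second is a restatement, not a consequent, so this is a repeated phrase rather than a period.

repeated phrase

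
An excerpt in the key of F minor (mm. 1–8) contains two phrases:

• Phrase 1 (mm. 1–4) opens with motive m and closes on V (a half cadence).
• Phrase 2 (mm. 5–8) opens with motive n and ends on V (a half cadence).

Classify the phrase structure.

The second phrase closes with a half cadence, which is not stronger than the first phrase's half cadence; without a weak→strong cadential pair there is no antecedent–consequent relationship, so this is a phrase group rather than a period.

phrase group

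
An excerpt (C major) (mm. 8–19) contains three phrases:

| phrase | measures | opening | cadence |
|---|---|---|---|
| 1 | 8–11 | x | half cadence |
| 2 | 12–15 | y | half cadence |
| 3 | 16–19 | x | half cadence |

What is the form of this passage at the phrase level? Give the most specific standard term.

The final phrase closes with a half cadence, which is not stronger than the preceding half cadence; the 3 phrases lack an overall antecedent–consequent design and so form a phrase group.

phrase group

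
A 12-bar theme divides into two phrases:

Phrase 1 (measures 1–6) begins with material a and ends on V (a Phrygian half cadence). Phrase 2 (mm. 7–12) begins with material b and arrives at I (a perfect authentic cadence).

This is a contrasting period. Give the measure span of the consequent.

The phrase ending with the weaker cadence (Phrygian half cadence) is the antecedent; the one ending more conclusively (perfect authentic cadence) is the consequent. The consequent is measures 7–12.

measures 7–12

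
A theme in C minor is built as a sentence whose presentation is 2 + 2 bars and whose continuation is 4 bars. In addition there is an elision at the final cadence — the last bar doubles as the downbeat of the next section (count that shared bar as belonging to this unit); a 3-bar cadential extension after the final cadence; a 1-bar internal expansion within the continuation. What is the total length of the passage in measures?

12 measures

Basic sentence: 2 + 2 + 4 = 8 bars.
8 (basic form) + 3 (cadential extension) + 1 (internal expansion) = 12.
The elision shares a bar with the next section but does not change this unit's count.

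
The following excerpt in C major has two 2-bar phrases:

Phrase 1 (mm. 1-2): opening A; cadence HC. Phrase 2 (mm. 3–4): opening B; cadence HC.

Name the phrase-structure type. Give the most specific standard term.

phrase group

The second phrase closes with a half cadence, which is not stronger than the first phrase's half cadence; without a weak→strong cadential pair there is no antecedent–consequent relationship, so this is a phrase group rather than a period.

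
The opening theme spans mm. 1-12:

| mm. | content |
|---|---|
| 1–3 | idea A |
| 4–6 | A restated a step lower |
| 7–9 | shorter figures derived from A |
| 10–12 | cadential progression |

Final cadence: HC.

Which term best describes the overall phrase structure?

sentence

Basic idea (measures 1–3) + its repetition (mm. 4-6) form the presentation; fragmentation and cadence (mm. 7–12) form the continuation — the 12-bar whole is a sentence.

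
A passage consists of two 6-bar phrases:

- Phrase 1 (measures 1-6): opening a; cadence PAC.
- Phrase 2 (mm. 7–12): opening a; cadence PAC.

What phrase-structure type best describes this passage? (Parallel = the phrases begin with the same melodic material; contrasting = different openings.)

repeated phrase

Both phrases have the same opening (a) and the same cadence (perfect authentic cadence): the second is a restatement, not a consequent, so this is a repeated phrase rather than a period.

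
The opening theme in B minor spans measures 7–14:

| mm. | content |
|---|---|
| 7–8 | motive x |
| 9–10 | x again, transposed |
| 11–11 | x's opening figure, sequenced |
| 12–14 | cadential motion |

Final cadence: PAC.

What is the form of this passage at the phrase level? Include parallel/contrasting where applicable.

sentence

Basic idea (mm. 7-8) + its repetition (mm. 9–10) form the presentation; fragmentation and cadence (mm. 11-14) form the continuation — the 8-bar whole is a sentence.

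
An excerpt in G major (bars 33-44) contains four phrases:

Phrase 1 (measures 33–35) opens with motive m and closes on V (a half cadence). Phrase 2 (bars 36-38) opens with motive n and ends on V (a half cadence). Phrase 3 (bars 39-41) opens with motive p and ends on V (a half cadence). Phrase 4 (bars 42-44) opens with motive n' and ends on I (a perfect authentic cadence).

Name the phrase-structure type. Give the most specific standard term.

Four phrases in two halves: the first half (mm. 33–38) ends with a half cadence, the second (bars 39–44) with a perfect authentic cadence — a large antecedent–consequent pair, i.e. a double period.
Phrase 3 begins with different material from phrase 1, making it contrasting.

contrasting double period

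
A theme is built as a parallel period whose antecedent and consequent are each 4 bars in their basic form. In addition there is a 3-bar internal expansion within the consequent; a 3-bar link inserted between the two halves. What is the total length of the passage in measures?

14 measures

Basic parallel period: 4 + 4 = 8 bars.
8 (basic form) + 3 (internal expansion) + 3 (link) = 14.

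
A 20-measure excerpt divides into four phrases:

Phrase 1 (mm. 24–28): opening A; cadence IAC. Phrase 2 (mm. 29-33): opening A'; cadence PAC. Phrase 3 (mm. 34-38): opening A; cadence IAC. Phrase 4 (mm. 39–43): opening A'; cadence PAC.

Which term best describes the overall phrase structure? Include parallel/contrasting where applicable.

The cadence pattern IAC–PAC–IAC–PAC is weak–strong twice, and phrases 3–4 restate phrases 1–2: a period heard twice, not a double period (which would end weakly at phrase 2).

repeated period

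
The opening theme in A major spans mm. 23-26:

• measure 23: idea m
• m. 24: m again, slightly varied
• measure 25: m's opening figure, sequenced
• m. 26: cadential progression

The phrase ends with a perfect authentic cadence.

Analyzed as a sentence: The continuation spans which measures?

measures 25–26

After the presentation (mm. 23–24), the continuation covers the fragmentation through the cadence: bars 25–26.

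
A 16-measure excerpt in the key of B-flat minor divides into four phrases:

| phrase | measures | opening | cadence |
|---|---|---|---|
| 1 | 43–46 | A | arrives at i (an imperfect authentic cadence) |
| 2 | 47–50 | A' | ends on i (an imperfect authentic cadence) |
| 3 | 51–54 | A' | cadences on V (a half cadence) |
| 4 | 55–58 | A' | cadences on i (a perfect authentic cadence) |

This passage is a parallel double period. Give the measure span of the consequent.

In a double period the four phrases pair into a large antecedent (phrases 1–2, ending imperfect authentic cadence) and a large consequent (phrases 3–4, ending perfect authentic cadence). The consequent spans measures 51–58.

measures 51–58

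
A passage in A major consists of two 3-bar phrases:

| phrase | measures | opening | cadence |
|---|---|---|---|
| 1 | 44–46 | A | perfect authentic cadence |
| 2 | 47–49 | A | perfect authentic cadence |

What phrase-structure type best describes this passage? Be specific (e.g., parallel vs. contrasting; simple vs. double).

repeated phrase

Both phrases have the same opening (A) and the same cadence (perfect authentic cadence): the second is a restatement, not a consequent, so this is a repeated phrase rather than a period.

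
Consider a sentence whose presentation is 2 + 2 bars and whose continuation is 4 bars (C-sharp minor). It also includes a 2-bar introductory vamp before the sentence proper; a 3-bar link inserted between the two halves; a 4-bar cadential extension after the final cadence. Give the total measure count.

17 measures

Basic sentence: 2 + 2 + 4 = 8 bars.
8 (basic form) + 2 (introduction) + 3 (link) + 4 (cadential extension) = 17.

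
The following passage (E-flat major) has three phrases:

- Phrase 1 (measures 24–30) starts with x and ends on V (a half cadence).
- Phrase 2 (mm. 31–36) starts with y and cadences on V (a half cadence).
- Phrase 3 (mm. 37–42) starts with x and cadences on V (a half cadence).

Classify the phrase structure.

The final phrase closes with a half cadence, which is not stronger than the preceding half cadence; the 3 phrases lack an overall antecedent–consequent design and so form a phrase group.

phrase group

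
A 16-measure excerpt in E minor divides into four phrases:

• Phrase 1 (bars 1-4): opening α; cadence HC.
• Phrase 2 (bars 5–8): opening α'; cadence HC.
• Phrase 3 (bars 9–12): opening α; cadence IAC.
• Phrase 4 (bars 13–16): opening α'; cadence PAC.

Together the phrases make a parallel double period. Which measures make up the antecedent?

In a double period the first pair of phrases (ending half cadence) is the large antecedent and the second pair (ending perfect authentic cadence) is the large consequent; the antecedent is measures 1–8.

measures 1–8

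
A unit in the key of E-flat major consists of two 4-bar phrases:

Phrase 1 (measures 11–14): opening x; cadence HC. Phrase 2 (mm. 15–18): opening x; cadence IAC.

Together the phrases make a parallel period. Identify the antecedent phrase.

phrase 1

The phrase ending with the weaker cadence (half cadence) is the antecedent; the one ending more conclusively (imperfect authentic cadence) is the consequent. The antecedent is phrase 1.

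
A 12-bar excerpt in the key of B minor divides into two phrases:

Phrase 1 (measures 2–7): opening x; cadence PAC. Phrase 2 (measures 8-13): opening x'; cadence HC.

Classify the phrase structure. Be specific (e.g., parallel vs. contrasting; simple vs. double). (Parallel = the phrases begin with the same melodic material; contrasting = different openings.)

The second phrase closes with a half cadence, which is not stronger than the first phrase's perfect authentic cadence; without a weak→strong cadential pair there is no antecedent–consequent relationship, so this is a phrase group rather than a period.

phrase group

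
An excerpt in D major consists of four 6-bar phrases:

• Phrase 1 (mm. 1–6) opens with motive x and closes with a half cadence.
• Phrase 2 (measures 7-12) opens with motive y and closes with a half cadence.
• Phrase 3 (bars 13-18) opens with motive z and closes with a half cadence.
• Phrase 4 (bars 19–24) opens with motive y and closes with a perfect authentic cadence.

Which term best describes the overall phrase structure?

contrasting double period

Four phrases in two halves: the first half (bars 1-12) ends with a half cadence, the second (mm. 13–24) with a perfect authentic cadence — a large antecedent–consequent pair, i.e. a double period.
Phrase 3 begins with different material from phrase 1, making it contrasting.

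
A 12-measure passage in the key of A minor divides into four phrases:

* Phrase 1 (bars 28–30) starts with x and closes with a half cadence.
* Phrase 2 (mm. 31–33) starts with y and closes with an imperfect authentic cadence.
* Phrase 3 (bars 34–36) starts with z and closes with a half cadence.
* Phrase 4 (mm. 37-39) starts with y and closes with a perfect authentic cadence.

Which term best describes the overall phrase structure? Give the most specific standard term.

Four phrases in two halves: the first half (bars 28–33) ends with an imperfect authentic cadence, the second (measures 34–39) with a perfect authentic cadence — a large antecedent–consequent pair, i.e. a double period.
Phrase 3 begins with different material from phrase 1, making it contrasting.

contrasting double period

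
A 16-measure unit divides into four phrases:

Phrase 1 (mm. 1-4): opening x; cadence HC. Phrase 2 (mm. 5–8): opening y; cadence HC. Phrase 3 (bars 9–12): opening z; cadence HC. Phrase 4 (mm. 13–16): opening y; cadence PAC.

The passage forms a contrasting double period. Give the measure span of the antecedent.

In a double period the first pair of phrases (ending half cadence) is the large antecedent and the second pair (ending perfect authentic cadence) is the large consequent; the antecedent is measures 1–8.

measures 1–8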